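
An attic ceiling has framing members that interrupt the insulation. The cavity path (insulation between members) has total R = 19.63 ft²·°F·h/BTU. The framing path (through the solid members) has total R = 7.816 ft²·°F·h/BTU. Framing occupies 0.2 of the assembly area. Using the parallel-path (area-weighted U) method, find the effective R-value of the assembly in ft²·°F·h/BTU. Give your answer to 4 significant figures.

U_eff = 0.8/19.63 + 0.2/7.816 = 0.040754 + 0.025589 = 0.066342
R_eff = 1/U_eff = 15.073 ft²·°F·h/BTU

15.07 ft²·°F·h/BTU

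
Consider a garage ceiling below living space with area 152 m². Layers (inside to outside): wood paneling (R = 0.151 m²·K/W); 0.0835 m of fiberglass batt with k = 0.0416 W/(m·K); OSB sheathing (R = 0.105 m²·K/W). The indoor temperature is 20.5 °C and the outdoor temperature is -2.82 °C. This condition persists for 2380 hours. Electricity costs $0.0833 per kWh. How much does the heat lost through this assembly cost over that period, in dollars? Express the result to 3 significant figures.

0.0835/0.0416 = 2.007
R_total = 0.151 + 2.007 + 0.105 = 2.263 m²·K/W
Q = 152 × (20.5 − (-2.82)) / 2.263 = 1566 W
E = 1566 W × 2380 h / 1000 = 3728 kWh
Cost = 3728 × 0.0833 = $310.5

311 dollars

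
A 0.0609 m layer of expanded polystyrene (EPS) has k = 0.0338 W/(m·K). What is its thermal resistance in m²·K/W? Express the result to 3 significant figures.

R = L/k = 0.0609/0.0338 = 1.802 m²·K/W

1.80 m²·K/W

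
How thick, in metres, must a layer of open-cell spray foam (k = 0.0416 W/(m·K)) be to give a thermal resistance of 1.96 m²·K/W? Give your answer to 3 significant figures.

L = R·k = 1.96 × 0.0416 = 0.08154 m

0.0815 m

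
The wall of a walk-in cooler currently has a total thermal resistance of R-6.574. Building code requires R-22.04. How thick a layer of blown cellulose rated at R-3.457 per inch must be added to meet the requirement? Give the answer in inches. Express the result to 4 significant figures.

4.474 in

ΔR = 22.04 − 6.574 = 15.466 ft²·°F·h/BTU
L = ΔR / (R/in) = 15.466/3.457 = 4.4738 in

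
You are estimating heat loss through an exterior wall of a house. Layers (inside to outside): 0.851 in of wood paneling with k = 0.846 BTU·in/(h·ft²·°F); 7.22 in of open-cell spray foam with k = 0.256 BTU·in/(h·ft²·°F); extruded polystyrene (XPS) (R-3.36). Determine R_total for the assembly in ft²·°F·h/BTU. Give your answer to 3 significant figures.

32.6 ft²·°F·h/BTU

0.851/0.846 = 1.006
7.22/0.256 = 28.2
R_total = 1.006 + 28.2 + 3.36 = 32.57 ft²·°F·h/BTU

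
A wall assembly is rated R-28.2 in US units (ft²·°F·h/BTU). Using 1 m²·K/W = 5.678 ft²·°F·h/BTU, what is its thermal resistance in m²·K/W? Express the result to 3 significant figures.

R_SI = 28.2/5.678 = 4.967

4.97 m²·K/W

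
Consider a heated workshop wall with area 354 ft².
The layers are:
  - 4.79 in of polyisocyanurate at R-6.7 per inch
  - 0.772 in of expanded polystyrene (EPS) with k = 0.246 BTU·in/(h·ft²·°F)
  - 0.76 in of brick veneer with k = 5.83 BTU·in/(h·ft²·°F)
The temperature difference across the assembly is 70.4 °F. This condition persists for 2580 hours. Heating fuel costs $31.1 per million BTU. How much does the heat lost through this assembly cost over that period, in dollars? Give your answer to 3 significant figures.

4.79 × 6.7 = 32.09
0.772/0.246 = 3.138
0.76/5.83 = 0.1304
R_total = 32.09 + 3.138 + 0.1304 = 35.36 ft²·°F·h/BTU
Q = 354 × 70.4 / 35.36 = 704.8 BTU/h
E = 704.8 × 2580 = 1818000 BTU
Cost = 1818000/10⁶ × 31.1 = $56.55

56.5 dollars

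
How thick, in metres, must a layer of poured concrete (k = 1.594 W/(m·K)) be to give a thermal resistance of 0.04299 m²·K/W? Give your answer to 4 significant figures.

L = R·k = 0.04299 × 1.594 = 0.068526 m

0.06853 m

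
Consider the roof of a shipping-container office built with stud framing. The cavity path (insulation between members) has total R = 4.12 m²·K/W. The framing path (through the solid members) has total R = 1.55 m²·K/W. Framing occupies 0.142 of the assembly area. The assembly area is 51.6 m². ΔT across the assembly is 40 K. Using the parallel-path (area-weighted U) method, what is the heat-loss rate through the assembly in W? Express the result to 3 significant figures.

U_eff = 0.858/4.12 + 0.142/1.55 = 0.2083 + 0.09161 = 0.2999
R_eff = 1/U_eff = 3.335 m²·K/W
Q = 51.6 × 40 / 3.335 = 618.9 W

619 W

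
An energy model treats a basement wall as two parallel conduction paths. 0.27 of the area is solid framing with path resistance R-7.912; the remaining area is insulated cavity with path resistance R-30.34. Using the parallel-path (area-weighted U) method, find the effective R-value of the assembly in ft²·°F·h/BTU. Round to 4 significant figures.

17.19 ft²·°F·h/BTU

U_eff = 0.73/30.34 + 0.27/7.912 = 0.024061 + 0.034125 = 0.058186
R_eff = 1/U_eff = 17.186 ft²·°F·h/BTU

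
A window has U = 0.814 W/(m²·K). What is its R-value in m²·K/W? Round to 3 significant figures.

R = 1/U = 1/0.814 = 1.229

1.23 m²·K/W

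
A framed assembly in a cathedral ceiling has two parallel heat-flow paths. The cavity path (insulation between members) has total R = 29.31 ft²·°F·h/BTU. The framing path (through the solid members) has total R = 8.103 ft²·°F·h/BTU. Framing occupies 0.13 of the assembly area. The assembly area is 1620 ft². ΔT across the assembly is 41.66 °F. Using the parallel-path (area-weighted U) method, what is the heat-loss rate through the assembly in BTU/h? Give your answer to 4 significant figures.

3086 BTU/h

U_eff = 0.87/29.31 + 0.13/8.103 = 0.029683 + 0.016043 = 0.045726
R_eff = 1/U_eff = 21.869 ft²·°F·h/BTU
Q = 1620 × 41.66 / 21.869 = 3086 BTU/h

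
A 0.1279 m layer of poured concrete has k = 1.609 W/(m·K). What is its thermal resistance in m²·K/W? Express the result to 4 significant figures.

0.07949 m²·K/W

R = L/k = 0.1279/1.609 = 0.07949 m²·K/W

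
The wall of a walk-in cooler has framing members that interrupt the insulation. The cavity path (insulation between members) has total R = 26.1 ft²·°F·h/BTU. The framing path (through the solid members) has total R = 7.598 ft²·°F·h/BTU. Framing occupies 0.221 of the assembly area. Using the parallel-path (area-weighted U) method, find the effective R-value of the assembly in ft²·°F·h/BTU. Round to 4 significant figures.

16.97 ft²·°F·h/BTU

U_eff = 0.779/26.1 + 0.221/7.598 = 0.029847 + 0.029087 = 0.058933
R_eff = 1/U_eff = 16.968 ft²·°F·h/BTU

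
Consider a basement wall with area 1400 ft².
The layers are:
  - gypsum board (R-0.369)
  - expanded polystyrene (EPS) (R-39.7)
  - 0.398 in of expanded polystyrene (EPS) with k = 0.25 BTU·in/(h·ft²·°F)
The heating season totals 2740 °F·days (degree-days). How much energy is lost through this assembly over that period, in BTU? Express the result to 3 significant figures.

2210000 BTU

0.398/0.25 = 1.592
R_total = 0.369 + 39.7 + 1.592 = 41.66 ft²·°F·h/BTU
E = A × HDD × 24 / R = 1400 × 2740 × 24 / 41.66 = 2210000 BTU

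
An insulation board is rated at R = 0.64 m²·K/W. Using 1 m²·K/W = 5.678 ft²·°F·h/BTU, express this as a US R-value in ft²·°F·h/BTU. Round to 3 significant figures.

R_US = 0.64 × 5.678 = 3.634

3.63 ft²·°F·h/BTU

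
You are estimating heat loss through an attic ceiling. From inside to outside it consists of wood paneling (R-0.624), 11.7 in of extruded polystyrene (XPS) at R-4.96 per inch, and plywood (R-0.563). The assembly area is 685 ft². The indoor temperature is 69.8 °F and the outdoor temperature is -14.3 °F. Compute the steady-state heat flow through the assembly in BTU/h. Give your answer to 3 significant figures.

11.7 × 4.96 = 58.03
R_total = 0.624 + 58.03 + 0.563 = 59.22 ft²·°F·h/BTU
Q = A·ΔT/R = 685 × (69.8 − (-14.3)) / 59.22 = 972.8 BTU/h

973 BTU/h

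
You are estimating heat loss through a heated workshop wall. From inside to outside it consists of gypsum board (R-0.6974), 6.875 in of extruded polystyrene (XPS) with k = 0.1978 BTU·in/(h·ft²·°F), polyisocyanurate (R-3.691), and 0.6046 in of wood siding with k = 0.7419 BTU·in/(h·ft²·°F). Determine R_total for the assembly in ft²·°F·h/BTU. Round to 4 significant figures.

6.875/0.1978 = 34.757
0.6046/0.7419 = 0.81493
R_total = 0.6974 + 34.757 + 3.691 + 0.81493 = 39.961 ft²·°F·h/BTU

39.96 ft²·°F·h/BTU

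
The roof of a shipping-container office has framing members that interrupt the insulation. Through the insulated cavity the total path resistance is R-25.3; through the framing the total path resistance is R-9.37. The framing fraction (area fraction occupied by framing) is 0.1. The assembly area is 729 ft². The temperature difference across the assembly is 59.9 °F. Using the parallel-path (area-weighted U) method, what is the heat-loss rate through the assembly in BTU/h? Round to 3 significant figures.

2020 BTU/h

U_eff = 0.9/25.3 + 0.1/9.37 = 0.03557 + 0.01067 = 0.04625
R_eff = 1/U_eff = 21.62 ft²·°F·h/BTU
Q = 729 × 59.9 / 21.62 = 2019 BTU/h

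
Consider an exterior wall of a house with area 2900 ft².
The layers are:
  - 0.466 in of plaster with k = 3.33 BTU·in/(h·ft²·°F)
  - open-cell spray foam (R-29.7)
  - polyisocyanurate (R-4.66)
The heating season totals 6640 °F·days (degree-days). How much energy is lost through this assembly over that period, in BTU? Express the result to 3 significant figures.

0.466/3.33 = 0.1399
R_total = 0.1399 + 29.7 + 4.66 = 34.5 ft²·°F·h/BTU
E = A × HDD × 24 / R = 2900 × 6640 × 24 / 34.5 = 13400000 BTU

13400000 BTU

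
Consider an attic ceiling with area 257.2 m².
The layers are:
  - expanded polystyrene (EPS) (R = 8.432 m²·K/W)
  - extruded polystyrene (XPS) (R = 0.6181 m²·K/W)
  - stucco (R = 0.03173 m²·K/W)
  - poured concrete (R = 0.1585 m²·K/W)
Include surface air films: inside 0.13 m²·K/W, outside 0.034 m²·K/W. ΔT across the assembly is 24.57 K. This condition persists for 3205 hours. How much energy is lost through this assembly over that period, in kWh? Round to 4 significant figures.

R_total = 0.13 + 8.432 + 0.6181 + 0.03173 + 0.1585 + 0.034 = 9.4043 m²·K/W
Q = 257.2 × 24.57 / 9.4043 = 671.97 W
E = 671.97 W × 3205 h / 1000 = 2153.7 kWh

2154 kWh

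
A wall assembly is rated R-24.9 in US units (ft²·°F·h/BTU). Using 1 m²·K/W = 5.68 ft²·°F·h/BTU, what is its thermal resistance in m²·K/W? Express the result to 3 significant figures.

R_SI = 24.9/5.68 = 4.384

4.38 m²·K/W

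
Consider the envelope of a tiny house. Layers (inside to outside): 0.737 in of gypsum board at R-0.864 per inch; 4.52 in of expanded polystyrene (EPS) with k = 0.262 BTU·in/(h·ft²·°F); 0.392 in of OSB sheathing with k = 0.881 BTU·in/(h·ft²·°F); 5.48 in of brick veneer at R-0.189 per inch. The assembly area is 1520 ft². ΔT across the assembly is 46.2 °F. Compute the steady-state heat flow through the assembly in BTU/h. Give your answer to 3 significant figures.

0.737 × 0.864 = 0.6368
4.52/0.262 = 17.25
0.392/0.881 = 0.4449
5.48 × 0.189 = 1.036
R_total = 0.6368 + 17.25 + 0.4449 + 1.036 = 19.37 ft²·°F·h/BTU
Q = A·ΔT/R = 1520 × 46.2 / 19.37 = 3626 BTU/h

3630 BTU/h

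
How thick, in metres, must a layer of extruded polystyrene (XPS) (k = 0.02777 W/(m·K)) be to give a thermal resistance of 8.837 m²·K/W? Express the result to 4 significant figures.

0.2454 m

L = R·k = 8.837 × 0.02777 = 0.2454 m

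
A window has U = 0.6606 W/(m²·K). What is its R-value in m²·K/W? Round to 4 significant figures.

R = 1/U = 1/0.6606 = 1.5138

1.514 m²·K/W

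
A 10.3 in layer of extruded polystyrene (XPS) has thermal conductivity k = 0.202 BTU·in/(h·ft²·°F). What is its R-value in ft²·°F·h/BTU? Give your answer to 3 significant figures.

R = L/k = 10.3/0.202 = 50.99 ft²·°F·h/BTU

51.0 ft²·°F·h/BTU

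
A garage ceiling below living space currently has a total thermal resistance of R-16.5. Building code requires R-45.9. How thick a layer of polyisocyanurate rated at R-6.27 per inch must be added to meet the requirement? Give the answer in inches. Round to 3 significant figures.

ΔR = 45.9 − 16.5 = 29.4 ft²·°F·h/BTU
L = ΔR / (R/in) = 29.4/6.27 = 4.689 in

4.69 in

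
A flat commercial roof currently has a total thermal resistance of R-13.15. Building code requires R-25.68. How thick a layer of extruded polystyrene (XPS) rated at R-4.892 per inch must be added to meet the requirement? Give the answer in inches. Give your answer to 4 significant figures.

ΔR = 25.68 − 13.15 = 12.53 ft²·°F·h/BTU
L = ΔR / (R/in) = 12.53/4.892 = 2.5613 in

2.561 in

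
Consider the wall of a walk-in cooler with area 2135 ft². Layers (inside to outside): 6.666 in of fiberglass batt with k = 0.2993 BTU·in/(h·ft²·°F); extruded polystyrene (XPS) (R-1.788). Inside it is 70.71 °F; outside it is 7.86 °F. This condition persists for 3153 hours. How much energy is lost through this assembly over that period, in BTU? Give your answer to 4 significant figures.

17580000 BTU

6.666/0.2993 = 22.272
R_total = 22.272 + 1.788 = 24.06 ft²·°F·h/BTU
Q = 2135 × (70.71 − 7.86) / 24.06 = 5577.1 BTU/h
E = 5577.1 × 3153 = 17585000 BTU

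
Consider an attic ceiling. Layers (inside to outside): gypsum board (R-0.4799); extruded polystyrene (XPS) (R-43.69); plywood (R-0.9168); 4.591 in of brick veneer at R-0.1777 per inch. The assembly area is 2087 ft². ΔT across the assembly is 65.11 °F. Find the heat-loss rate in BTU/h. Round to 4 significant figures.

2960 BTU/h

4.591 × 0.1777 = 0.81582
R_total = 0.4799 + 43.69 + 0.9168 + 0.81582 = 45.903 ft²·°F·h/BTU
Q = A·ΔT/R = 2087 × 65.11 / 45.903 = 2960.3 BTU/h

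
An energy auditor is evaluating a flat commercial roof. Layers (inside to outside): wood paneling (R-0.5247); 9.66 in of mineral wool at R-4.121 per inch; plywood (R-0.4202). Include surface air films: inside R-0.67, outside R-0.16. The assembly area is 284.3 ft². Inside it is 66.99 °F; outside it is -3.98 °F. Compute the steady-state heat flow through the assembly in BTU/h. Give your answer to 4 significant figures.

485.2 BTU/h

9.66 × 4.121 = 39.809
R_total = 0.67 + 0.5247 + 39.809 + 0.4202 + 0.16 = 41.584 ft²·°F·h/BTU
Q = A·ΔT/R = 284.3 × (66.99 − (-3.98)) / 41.584 = 485.21 BTU/h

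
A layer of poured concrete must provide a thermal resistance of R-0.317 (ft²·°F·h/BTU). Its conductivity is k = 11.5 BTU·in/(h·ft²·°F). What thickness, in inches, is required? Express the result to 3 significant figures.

L = R × k = 0.317 × 11.5 = 3.646 in

3.65 in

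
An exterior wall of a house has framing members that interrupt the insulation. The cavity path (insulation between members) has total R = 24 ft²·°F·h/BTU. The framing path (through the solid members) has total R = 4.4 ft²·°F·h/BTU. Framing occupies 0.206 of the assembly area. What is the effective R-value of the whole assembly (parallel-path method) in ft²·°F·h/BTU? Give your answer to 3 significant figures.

12.5 ft²·°F·h/BTU

U_eff = 0.794/24 + 0.206/4.4 = 0.03308 + 0.04682 = 0.0799
R_eff = 1/U_eff = 12.52 ft²·°F·h/BTU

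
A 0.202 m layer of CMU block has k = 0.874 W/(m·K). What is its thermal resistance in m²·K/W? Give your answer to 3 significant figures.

0.231 m²·K/W

R = L/k = 0.202/0.874 = 0.2311 m²·K/W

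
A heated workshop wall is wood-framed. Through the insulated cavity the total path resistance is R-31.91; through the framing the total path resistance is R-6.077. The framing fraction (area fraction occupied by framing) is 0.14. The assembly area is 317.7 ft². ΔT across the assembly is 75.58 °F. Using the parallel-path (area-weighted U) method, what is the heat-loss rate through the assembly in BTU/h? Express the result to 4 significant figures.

1200 BTU/h

U_eff = 0.86/31.91 + 0.14/6.077 = 0.026951 + 0.023038 = 0.049988
R_eff = 1/U_eff = 20.005 ft²·°F·h/BTU
Q = 317.7 × 75.58 / 20.005 = 1200.3 BTU/h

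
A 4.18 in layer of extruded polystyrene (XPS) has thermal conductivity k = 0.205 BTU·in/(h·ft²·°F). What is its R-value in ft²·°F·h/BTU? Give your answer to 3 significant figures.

20.4 ft²·°F·h/BTU

R = L/k = 4.18/0.205 = 20.39 ft²·°F·h/BTU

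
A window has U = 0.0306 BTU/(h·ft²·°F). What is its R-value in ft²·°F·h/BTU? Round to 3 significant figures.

R = 1/U = 1/0.0306 = 32.68

32.7 ft²·°F·h/BTU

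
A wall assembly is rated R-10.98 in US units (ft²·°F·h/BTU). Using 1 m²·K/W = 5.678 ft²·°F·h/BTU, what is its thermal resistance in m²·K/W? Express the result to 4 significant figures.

R_SI = 10.98/5.678 = 1.9338

1.934 m²·K/W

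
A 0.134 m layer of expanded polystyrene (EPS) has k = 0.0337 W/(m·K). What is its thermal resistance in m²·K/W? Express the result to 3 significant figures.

3.98 m²·K/W

R = L/k = 0.134/0.0337 = 3.976 m²·K/W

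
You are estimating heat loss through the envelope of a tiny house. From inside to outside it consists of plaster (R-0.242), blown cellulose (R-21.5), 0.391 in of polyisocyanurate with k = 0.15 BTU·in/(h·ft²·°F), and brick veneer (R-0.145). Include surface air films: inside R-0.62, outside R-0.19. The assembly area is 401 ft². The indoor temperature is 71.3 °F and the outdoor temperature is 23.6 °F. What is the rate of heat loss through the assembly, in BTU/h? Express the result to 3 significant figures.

756 BTU/h

0.391/0.15 = 2.607
R_total = 0.62 + 0.242 + 21.5 + 2.607 + 0.145 + 0.19 = 25.3 ft²·°F·h/BTU
Q = A·ΔT/R = 401 × (71.3 − 23.6) / 25.3 = 755.9 BTU/h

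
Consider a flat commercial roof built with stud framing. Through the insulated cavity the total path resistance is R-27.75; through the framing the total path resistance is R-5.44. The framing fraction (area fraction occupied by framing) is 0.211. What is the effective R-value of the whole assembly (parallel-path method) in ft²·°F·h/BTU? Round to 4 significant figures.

U_eff = 0.789/27.75 + 0.211/5.44 = 0.028432 + 0.038787 = 0.067219
R_eff = 1/U_eff = 14.877 ft²·°F·h/BTU

14.88 ft²·°F·h/BTU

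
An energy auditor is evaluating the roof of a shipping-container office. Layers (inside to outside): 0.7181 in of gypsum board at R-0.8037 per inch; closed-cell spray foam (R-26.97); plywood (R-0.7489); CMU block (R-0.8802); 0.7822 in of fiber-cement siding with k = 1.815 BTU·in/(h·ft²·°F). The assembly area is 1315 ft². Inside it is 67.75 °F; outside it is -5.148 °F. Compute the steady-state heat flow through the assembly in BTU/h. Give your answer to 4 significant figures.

0.7181 × 0.8037 = 0.57714
0.7822/1.815 = 0.43096
R_total = 0.57714 + 26.97 + 0.7489 + 0.8802 + 0.43096 = 29.607 ft²·°F·h/BTU
Q = A·ΔT/R = 1315 × (67.75 − (-5.148)) / 29.607 = 3237.8 BTU/h

3238 BTU/h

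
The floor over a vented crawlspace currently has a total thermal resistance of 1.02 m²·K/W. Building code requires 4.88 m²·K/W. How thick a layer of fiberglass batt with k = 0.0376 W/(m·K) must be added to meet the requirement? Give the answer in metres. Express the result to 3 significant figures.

ΔR = 4.88 − 1.02 = 3.86 m²·K/W
L = ΔR × k = 3.86 × 0.0376 = 0.1451 m

0.145 m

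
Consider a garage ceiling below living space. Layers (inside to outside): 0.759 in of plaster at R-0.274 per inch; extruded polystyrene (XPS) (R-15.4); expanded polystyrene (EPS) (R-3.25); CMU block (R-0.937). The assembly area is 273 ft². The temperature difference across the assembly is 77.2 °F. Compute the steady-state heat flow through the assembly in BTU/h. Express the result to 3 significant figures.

1060 BTU/h

0.759 × 0.274 = 0.208
R_total = 0.208 + 15.4 + 3.25 + 0.937 = 19.79 ft²·°F·h/BTU
Q = A·ΔT/R = 273 × 77.2 / 19.79 = 1065 BTU/h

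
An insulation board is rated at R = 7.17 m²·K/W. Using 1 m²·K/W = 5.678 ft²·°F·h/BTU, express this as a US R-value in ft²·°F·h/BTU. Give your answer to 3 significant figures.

R_US = 7.17 × 5.678 = 40.71

40.7 ft²·°F·h/BTU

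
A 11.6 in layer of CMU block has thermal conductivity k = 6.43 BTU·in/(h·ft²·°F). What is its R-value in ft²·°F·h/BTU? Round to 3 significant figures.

R = L/k = 11.6/6.43 = 1.804 ft²·°F·h/BTU

1.80 ft²·°F·h/BTU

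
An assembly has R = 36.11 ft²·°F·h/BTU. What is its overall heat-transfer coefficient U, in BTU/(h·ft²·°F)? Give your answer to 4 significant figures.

0.02769 BTU/(h·ft²·°F)

U = 1/R = 1/36.11 = 0.027693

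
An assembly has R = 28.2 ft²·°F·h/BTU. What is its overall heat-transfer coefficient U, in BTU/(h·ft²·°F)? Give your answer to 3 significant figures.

0.0355 BTU/(h·ft²·°F)

U = 1/R = 1/28.2 = 0.03546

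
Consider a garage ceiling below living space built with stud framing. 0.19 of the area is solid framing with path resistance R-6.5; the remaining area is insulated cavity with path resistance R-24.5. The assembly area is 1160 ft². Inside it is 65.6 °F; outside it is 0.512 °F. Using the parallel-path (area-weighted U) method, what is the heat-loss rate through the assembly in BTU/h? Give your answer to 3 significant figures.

4700 BTU/h

U_eff = 0.81/24.5 + 0.19/6.5 = 0.03306 + 0.02923 = 0.06229
R_eff = 1/U_eff = 16.05 ft²·°F·h/BTU
Q = 1160 × (65.6 − 0.512) / 16.05 = 4703 BTU/h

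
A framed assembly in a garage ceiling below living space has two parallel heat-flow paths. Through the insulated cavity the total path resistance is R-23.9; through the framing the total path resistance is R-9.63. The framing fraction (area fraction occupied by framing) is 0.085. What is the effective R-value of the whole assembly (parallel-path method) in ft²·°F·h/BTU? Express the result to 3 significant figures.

21.2 ft²·°F·h/BTU

U_eff = 0.915/23.9 + 0.085/9.63 = 0.03828 + 0.008827 = 0.04711
R_eff = 1/U_eff = 21.23 ft²·°F·h/BTU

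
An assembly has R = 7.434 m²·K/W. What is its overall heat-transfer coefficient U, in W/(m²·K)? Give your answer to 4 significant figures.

U = 1/R = 1/7.434 = 0.13452

0.1345 W/(m²·K)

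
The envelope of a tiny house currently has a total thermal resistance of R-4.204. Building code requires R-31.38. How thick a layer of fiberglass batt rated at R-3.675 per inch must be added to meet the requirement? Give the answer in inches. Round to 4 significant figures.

7.395 in

ΔR = 31.38 − 4.204 = 27.176 ft²·°F·h/BTU
L = ΔR / (R/in) = 27.176/3.675 = 7.3948 in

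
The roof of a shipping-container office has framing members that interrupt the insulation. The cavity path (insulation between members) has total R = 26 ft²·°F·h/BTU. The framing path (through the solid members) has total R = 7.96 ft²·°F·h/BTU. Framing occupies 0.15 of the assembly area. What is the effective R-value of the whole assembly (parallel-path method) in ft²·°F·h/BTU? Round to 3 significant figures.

U_eff = 0.85/26 + 0.15/7.96 = 0.03269 + 0.01884 = 0.05154
R_eff = 1/U_eff = 19.4 ft²·°F·h/BTU

19.4 ft²·°F·h/BTU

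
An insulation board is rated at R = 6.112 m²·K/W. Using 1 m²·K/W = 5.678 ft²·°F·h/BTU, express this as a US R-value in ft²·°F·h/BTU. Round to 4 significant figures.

R_US = 6.112 × 5.678 = 34.704

34.70 ft²·°F·h/BTU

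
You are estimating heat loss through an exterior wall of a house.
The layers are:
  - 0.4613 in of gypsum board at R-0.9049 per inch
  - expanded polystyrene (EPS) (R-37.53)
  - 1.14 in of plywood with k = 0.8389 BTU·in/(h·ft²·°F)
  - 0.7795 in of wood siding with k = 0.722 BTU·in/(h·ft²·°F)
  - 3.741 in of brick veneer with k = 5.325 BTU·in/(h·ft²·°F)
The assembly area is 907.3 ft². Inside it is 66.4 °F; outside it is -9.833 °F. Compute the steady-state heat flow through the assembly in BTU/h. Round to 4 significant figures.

1683 BTU/h

0.4613 × 0.9049 = 0.41743
1.14/0.8389 = 1.3589
0.7795/0.722 = 1.0796
3.741/5.325 = 0.70254
R_total = 0.41743 + 37.53 + 1.3589 + 1.0796 + 0.70254 = 41.089 ft²·°F·h/BTU
Q = A·ΔT/R = 907.3 × (66.4 − (-9.833)) / 41.089 = 1683.3 BTU/h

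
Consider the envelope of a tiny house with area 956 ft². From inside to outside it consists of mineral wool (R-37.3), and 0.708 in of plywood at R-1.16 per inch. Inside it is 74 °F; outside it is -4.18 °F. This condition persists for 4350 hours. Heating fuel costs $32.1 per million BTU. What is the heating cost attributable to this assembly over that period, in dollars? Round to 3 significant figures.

274 dollars

0.708 × 1.16 = 0.8213
R_total = 37.3 + 0.8213 = 38.12 ft²·°F·h/BTU
Q = 956 × (74 − (-4.18)) / 38.12 = 1961 BTU/h
E = 1961 × 4350 = 8529000 BTU
Cost = 8529000/10⁶ × 32.1 = $273.8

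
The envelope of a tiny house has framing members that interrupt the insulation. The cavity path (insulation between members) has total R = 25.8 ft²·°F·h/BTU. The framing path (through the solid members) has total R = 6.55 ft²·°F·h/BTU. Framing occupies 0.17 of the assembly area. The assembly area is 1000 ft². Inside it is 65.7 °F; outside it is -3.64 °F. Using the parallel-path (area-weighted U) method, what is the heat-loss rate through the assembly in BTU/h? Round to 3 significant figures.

4030 BTU/h

U_eff = 0.83/25.8 + 0.17/6.55 = 0.03217 + 0.02595 = 0.05812
R_eff = 1/U_eff = 17.2 ft²·°F·h/BTU
Q = 1000 × (65.7 − (-3.64)) / 17.2 = 4030 BTU/h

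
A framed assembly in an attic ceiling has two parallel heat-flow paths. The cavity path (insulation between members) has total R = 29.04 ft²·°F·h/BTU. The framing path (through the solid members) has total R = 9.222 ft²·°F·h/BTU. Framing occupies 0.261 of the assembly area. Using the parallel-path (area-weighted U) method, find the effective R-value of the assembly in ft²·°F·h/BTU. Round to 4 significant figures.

U_eff = 0.739/29.04 + 0.261/9.222 = 0.025448 + 0.028302 = 0.05375
R_eff = 1/U_eff = 18.605 ft²·°F·h/BTU

18.60 ft²·°F·h/BTU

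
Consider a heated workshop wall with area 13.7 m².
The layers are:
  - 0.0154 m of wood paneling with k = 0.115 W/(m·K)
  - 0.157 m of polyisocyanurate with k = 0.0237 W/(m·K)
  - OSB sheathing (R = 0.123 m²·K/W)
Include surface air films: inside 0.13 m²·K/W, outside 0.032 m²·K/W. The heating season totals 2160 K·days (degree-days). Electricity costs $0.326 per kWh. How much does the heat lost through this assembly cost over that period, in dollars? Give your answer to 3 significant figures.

32.9 dollars

0.0154/0.115 = 0.1339
0.157/0.0237 = 6.624
R_total = 0.13 + 0.1339 + 6.624 + 0.123 + 0.032 = 7.043 m²·K/W
E = A × HDD × 24 / R / 1000 = 13.7 × 2160 × 24 / 7.043 / 1000 = 100.8 kWh
Cost = 100.8 × 0.326 = $32.87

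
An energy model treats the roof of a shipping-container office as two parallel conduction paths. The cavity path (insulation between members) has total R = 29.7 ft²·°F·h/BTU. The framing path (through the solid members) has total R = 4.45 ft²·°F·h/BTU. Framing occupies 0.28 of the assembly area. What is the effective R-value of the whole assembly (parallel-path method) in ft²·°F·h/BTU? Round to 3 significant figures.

11.5 ft²·°F·h/BTU

U_eff = 0.72/29.7 + 0.28/4.45 = 0.02424 + 0.06292 = 0.08716
R_eff = 1/U_eff = 11.47 ft²·°F·h/BTU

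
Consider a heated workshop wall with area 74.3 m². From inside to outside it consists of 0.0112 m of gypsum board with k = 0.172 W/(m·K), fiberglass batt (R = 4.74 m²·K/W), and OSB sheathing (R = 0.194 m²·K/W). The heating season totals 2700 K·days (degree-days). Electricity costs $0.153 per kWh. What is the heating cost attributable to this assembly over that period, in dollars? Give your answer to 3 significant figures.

147 dollars

0.0112/0.172 = 0.06512
R_total = 0.06512 + 4.74 + 0.194 = 4.999 m²·K/W
E = A × HDD × 24 / R / 1000 = 74.3 × 2700 × 24 / 4.999 / 1000 = 963.1 kWh
Cost = 963.1 × 0.153 = $147.4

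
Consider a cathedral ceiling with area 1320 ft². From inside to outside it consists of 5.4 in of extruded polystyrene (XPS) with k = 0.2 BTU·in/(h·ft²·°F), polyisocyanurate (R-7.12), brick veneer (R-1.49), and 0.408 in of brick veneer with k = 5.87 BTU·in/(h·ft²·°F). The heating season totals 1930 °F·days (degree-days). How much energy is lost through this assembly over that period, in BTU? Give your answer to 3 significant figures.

1710000 BTU

5.4/0.2 = 27
0.408/5.87 = 0.06951
R_total = 27 + 7.12 + 1.49 + 0.06951 = 35.68 ft²·°F·h/BTU
E = A × HDD × 24 / R = 1320 × 1930 × 24 / 35.68 = 1714000 BTU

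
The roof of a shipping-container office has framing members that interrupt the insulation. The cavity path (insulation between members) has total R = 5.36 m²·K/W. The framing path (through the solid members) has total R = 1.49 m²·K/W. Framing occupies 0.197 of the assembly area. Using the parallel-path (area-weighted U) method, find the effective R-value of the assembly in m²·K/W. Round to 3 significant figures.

3.55 m²·K/W

U_eff = 0.803/5.36 + 0.197/1.49 = 0.1498 + 0.1322 = 0.282
R_eff = 1/U_eff = 3.546 m²·K/W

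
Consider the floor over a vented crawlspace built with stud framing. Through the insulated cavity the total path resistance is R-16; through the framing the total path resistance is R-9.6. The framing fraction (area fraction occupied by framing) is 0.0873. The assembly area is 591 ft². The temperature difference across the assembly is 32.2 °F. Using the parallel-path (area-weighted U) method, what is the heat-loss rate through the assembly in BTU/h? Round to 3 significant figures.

1260 BTU/h

U_eff = 0.9127/16 + 0.0873/9.6 = 0.05704 + 0.009094 = 0.06614
R_eff = 1/U_eff = 15.12 ft²·°F·h/BTU
Q = 591 × 32.2 / 15.12 = 1259 BTU/h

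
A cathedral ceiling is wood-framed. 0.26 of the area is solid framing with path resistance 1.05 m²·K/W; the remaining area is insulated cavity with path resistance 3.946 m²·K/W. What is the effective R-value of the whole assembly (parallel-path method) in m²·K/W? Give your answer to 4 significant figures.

U_eff = 0.74/3.946 + 0.26/1.05 = 0.18753 + 0.24762 = 0.43515
R_eff = 1/U_eff = 2.2981 m²·K/W

2.298 m²·K/W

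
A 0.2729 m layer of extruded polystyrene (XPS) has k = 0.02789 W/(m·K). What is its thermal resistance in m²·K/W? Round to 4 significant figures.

9.785 m²·K/W

R = L/k = 0.2729/0.02789 = 9.7849 m²·K/W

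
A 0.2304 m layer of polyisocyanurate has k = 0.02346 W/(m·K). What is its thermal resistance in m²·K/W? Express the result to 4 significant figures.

R = L/k = 0.2304/0.02346 = 9.821 m²·K/W

9.821 m²·K/W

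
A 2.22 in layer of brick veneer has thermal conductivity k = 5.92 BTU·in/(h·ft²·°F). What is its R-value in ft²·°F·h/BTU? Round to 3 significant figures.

0.375 ft²·°F·h/BTU

R = L/k = 2.22/5.92 = 0.375 ft²·°F·h/BTU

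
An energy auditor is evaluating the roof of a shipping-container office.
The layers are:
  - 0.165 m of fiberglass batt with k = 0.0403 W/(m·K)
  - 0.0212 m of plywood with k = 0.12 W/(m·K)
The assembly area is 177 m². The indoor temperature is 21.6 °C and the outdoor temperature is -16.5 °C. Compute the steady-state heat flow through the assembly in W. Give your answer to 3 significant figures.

1580 W

0.165/0.0403 = 4.094
0.0212/0.12 = 0.1767
R_total = 4.094 + 0.1767 = 4.271 m²·K/W
Q = A·ΔT/R = 177 × (21.6 − (-16.5)) / 4.271 = 1579 W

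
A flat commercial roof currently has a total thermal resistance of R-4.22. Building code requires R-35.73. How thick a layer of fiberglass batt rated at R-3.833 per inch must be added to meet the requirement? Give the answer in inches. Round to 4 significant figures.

8.221 in

ΔR = 35.73 − 4.22 = 31.51 ft²·°F·h/BTU
L = ΔR / (R/in) = 31.51/3.833 = 8.2207 in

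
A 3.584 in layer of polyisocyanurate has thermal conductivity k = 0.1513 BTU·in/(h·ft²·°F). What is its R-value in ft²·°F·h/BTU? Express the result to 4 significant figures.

23.69 ft²·°F·h/BTU

R = L/k = 3.584/0.1513 = 23.688 ft²·°F·h/BTU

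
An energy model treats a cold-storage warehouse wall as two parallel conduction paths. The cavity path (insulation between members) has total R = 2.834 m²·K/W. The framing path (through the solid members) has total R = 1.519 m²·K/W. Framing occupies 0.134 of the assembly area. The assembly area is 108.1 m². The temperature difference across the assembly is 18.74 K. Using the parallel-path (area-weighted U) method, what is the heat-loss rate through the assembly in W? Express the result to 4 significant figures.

U_eff = 0.866/2.834 + 0.134/1.519 = 0.30558 + 0.088216 = 0.39379
R_eff = 1/U_eff = 2.5394 m²·K/W
Q = 108.1 × 18.74 / 2.5394 = 797.74 W

797.7 W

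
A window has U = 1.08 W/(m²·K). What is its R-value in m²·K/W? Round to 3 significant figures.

R = 1/U = 1/1.08 = 0.9259

0.926 m²·K/W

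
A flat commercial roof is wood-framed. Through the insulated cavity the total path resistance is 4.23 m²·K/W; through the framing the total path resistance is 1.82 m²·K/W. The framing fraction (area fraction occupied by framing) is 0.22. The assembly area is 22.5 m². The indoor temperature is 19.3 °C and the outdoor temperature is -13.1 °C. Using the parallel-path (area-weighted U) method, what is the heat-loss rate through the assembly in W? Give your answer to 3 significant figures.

223 W

U_eff = 0.78/4.23 + 0.22/1.82 = 0.1844 + 0.1209 = 0.3053
R_eff = 1/U_eff = 3.276 m²·K/W
Q = 22.5 × (19.3 − (-13.1)) / 3.276 = 222.5 W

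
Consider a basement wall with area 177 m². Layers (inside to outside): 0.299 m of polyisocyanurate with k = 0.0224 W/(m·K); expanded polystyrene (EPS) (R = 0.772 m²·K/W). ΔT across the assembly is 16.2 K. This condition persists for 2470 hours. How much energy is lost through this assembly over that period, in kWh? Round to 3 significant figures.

0.299/0.0224 = 13.35
R_total = 13.35 + 0.772 = 14.12 m²·K/W
Q = 177 × 16.2 / 14.12 = 203.1 W
E = 203.1 W × 2470 h / 1000 = 501.6 kWh

502 kWh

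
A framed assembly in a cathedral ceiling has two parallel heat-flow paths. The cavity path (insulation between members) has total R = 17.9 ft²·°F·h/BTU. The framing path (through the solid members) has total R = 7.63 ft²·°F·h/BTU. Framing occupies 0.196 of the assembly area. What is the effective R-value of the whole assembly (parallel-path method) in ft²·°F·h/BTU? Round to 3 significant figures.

14.2 ft²·°F·h/BTU

U_eff = 0.804/17.9 + 0.196/7.63 = 0.04492 + 0.02569 = 0.0706
R_eff = 1/U_eff = 14.16 ft²·°F·h/BTU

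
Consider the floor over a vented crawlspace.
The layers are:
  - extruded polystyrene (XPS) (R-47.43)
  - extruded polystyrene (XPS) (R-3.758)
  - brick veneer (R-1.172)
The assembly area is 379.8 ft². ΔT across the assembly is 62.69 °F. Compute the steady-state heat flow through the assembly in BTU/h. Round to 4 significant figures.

454.7 BTU/h

R_total = 47.43 + 3.758 + 1.172 = 52.36 ft²·°F·h/BTU
Q = A·ΔT/R = 379.8 × 62.69 / 52.36 = 454.73 BTU/h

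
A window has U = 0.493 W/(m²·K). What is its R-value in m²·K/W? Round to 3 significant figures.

2.03 m²·K/W

R = 1/U = 1/0.493 = 2.028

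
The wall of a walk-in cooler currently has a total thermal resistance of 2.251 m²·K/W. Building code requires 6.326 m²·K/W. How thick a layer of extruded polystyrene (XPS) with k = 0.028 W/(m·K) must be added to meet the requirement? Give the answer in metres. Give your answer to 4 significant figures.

0.1141 m

ΔR = 6.326 − 2.251 = 4.075 m²·K/W
L = ΔR × k = 4.075 × 0.028 = 0.1141 m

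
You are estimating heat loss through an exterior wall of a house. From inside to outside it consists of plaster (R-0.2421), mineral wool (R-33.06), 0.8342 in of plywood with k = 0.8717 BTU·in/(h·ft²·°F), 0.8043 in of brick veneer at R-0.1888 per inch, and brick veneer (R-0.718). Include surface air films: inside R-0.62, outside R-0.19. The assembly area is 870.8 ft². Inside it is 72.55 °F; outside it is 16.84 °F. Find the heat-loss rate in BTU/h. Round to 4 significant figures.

1350 BTU/h

0.8342/0.8717 = 0.95698
0.8043 × 0.1888 = 0.15185
R_total = 0.62 + 0.2421 + 33.06 + 0.95698 + 0.15185 + 0.718 + 0.19 = 35.939 ft²·°F·h/BTU
Q = A·ΔT/R = 870.8 × (72.55 − 16.84) / 35.939 = 1349.9 BTU/h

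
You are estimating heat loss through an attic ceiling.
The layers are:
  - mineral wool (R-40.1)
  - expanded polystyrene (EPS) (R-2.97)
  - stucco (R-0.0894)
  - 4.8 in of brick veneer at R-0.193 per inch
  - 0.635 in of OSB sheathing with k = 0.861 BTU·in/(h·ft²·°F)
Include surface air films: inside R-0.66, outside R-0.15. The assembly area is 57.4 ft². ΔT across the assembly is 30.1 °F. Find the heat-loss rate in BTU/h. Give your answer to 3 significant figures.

37.9 BTU/h

4.8 × 0.193 = 0.9264
0.635/0.861 = 0.7375
R_total = 0.66 + 40.1 + 2.97 + 0.0894 + 0.9264 + 0.7375 + 0.15 = 45.63 ft²·°F·h/BTU
Q = A·ΔT/R = 57.4 × 30.1 / 45.63 = 37.86 BTU/h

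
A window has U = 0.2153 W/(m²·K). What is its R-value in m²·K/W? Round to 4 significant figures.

4.645 m²·K/W

R = 1/U = 1/0.2153 = 4.6447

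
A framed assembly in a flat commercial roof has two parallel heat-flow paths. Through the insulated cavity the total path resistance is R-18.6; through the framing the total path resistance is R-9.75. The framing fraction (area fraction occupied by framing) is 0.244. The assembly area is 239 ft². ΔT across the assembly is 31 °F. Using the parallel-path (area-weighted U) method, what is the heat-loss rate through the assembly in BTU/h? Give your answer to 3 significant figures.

U_eff = 0.756/18.6 + 0.244/9.75 = 0.04065 + 0.02503 = 0.06567
R_eff = 1/U_eff = 15.23 ft²·°F·h/BTU
Q = 239 × 31 / 15.23 = 486.6 BTU/h

487 BTU/h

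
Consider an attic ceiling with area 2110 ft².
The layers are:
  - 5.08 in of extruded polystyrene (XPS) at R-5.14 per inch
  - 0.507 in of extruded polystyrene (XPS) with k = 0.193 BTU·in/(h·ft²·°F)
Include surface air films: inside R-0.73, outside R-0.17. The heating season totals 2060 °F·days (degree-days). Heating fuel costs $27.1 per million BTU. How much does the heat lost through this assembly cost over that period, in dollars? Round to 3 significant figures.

5.08 × 5.14 = 26.11
0.507/0.193 = 2.627
R_total = 0.73 + 26.11 + 2.627 + 0.17 = 29.64 ft²·°F·h/BTU
E = A × HDD × 24 / R = 2110 × 2060 × 24 / 29.64 = 3520000 BTU
Cost = 3520000/10⁶ × 27.1 = $95.38

95.4 dollars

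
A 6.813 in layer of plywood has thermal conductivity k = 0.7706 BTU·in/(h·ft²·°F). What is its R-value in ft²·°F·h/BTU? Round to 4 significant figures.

R = L/k = 6.813/0.7706 = 8.8412 ft²·°F·h/BTU

8.841 ft²·°F·h/BTU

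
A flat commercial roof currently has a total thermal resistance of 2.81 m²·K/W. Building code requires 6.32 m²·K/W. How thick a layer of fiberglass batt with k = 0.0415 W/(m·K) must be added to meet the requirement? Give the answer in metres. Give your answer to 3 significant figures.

0.146 m

ΔR = 6.32 − 2.81 = 3.51 m²·K/W
L = ΔR × k = 3.51 × 0.0415 = 0.1457 m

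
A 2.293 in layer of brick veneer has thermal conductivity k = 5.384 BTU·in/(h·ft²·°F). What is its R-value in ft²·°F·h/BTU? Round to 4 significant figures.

R = L/k = 2.293/5.384 = 0.42589 ft²·°F·h/BTU

0.4259 ft²·°F·h/BTU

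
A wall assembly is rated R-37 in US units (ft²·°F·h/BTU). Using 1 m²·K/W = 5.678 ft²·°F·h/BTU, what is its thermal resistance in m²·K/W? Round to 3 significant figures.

R_SI = 37/5.678 = 6.516

6.52 m²·K/W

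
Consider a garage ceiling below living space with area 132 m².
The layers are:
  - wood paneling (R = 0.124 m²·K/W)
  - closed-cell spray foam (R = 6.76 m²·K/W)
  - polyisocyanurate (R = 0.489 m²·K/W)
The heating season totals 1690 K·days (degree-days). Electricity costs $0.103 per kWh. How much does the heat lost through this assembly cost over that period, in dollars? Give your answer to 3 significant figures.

R_total = 0.124 + 6.76 + 0.489 = 7.373 m²·K/W
E = A × HDD × 24 / R / 1000 = 132 × 1690 × 24 / 7.373 / 1000 = 726.2 kWh
Cost = 726.2 × 0.103 = $74.79

74.8 dollars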